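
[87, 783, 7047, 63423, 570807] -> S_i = 87*9^i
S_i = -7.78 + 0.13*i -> [-7.78, -7.65, -7.52, -7.39, -7.26]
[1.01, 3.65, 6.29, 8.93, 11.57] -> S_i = 1.01 + 2.64*i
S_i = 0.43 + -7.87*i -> [0.43, -7.44, -15.31, -23.18, -31.05]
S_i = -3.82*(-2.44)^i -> [-3.82, 9.32, -22.74, 55.49, -135.4]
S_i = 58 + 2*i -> [58, 60, 62, 64, 66]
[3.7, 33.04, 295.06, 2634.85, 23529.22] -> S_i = 3.70*8.93^i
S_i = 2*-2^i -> [2, -4, 8, -16, 32]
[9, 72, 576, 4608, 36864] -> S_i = 9*8^i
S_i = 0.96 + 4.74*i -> [0.96, 5.7, 10.44, 15.18, 19.92]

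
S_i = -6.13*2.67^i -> [-6.13, -16.37, -43.7, -116.68, -311.53]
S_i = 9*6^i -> [9, 54, 324, 1944, 11664]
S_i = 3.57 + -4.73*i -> [3.57, -1.16, -5.89, -10.62, -15.35]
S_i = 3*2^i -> [3, 6, 12, 24, 48]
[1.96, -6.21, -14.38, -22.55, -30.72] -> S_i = 1.96 + -8.17*i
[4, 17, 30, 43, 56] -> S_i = 4 + 13*i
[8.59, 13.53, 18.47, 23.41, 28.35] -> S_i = 8.59 + 4.94*i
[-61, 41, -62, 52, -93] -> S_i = Random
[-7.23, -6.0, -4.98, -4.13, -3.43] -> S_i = -7.23*0.83^i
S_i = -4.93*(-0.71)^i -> [-4.93, 3.5, -2.49, 1.76, -1.25]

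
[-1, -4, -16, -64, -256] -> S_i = -1*4^i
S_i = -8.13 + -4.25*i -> [-8.13, -12.38, -16.63, -20.88, -25.13]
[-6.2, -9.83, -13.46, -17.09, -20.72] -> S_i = -6.20 + -3.63*i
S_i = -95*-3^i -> [-95, 285, -855, 2565, -7695]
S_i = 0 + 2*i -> [0, 2, 4, 6, 8]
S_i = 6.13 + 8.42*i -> [6.13, 14.55, 22.97, 31.39, 39.81]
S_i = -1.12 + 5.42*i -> [-1.12, 4.3, 9.72, 15.14, 20.56]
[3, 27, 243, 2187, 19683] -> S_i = 3*9^i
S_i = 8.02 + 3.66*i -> [8.02, 11.68, 15.34, 19.0, 22.66]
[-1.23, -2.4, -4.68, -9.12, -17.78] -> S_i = -1.23*1.95^i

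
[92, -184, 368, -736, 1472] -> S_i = 92*-2^i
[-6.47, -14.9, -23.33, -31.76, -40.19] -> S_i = -6.47 + -8.43*i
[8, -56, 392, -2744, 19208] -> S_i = 8*-7^i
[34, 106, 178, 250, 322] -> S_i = 34 + 72*i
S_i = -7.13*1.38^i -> [-7.13, -9.84, -13.58, -18.74, -25.86]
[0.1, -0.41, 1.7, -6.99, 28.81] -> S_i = 0.10*(-4.12)^i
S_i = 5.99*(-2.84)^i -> [5.99, -17.01, 48.31, -137.21, 389.67]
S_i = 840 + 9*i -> [840, 849, 858, 867, 876]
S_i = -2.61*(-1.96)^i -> [-2.61, 5.12, -10.03, 19.65, -38.52]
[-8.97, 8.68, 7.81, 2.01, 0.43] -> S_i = Random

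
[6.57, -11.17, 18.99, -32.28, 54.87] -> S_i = 6.57*(-1.70)^i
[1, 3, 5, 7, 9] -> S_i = 1 + 2*i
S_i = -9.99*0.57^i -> [-9.99, -5.69, -3.25, -1.85, -1.05]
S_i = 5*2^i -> [5, 10, 20, 40, 80]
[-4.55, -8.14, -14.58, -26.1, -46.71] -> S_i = -4.55*1.79^i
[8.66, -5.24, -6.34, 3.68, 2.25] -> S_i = Random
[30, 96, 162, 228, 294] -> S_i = 30 + 66*i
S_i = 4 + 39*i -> [4, 43, 82, 121, 160]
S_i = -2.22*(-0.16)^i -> [-2.22, 0.36, -0.06, 0.01, -0.0]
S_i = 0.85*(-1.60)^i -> [0.85, -1.36, 2.18, -3.48, 5.57]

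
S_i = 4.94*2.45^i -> [4.94, 12.1, 29.65, 72.65, 177.99]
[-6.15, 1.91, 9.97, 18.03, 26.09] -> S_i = -6.15 + 8.06*i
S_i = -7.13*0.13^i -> [-7.13, -0.93, -0.12, -0.02, -0.0]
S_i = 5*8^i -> [5, 40, 320, 2560, 20480]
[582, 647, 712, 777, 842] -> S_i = 582 + 65*i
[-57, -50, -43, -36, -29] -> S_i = -57 + 7*i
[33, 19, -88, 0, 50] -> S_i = Random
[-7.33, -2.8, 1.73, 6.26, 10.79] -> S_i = -7.33 + 4.53*i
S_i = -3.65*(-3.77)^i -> [-3.65, 13.76, -51.88, 195.58, -737.32]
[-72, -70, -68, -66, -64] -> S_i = -72 + 2*i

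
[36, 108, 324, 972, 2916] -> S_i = 36*3^i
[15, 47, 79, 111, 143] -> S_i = 15 + 32*i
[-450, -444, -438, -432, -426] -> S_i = -450 + 6*i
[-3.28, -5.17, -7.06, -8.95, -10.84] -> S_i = -3.28 + -1.89*i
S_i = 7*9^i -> [7, 63, 567, 5103, 45927]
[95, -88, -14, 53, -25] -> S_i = Random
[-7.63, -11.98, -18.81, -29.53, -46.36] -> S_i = -7.63*1.57^i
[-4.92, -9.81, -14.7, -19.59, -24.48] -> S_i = -4.92 + -4.89*i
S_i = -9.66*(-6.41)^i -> [-9.66, 61.92, -396.91, 2544.2, -16308.32]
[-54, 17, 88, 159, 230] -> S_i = -54 + 71*i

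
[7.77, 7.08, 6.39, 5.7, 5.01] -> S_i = 7.77 + -0.69*i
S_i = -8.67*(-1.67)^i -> [-8.67, 14.48, -24.18, 40.38, -67.43]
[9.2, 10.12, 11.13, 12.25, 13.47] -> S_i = 9.20*1.10^i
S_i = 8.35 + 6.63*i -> [8.35, 14.98, 21.61, 28.24, 34.87]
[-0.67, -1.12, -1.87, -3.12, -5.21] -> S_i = -0.67*1.67^i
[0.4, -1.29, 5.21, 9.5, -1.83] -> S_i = Random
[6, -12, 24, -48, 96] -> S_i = 6*-2^i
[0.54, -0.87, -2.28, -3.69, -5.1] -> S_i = 0.54 + -1.41*i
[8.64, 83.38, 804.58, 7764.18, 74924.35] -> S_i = 8.64*9.65^i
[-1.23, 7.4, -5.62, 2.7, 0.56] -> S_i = Random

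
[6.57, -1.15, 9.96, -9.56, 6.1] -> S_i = Random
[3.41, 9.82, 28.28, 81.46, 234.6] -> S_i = 3.41*2.88^i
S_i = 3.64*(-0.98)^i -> [3.64, -3.57, 3.5, -3.43, 3.36]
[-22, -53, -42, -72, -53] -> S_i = Random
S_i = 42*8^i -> [42, 336, 2688, 21504, 172032]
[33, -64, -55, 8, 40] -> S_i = Random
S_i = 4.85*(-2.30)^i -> [4.85, -11.15, 25.66, -59.01, 135.72]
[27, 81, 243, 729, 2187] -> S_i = 27*3^i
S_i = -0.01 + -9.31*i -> [-0.01, -9.32, -18.63, -27.94, -37.25]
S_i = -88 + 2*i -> [-88, -86, -84, -82, -80]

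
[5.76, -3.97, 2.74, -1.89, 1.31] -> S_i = 5.76*(-0.69)^i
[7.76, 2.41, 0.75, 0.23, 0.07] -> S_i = 7.76*0.31^i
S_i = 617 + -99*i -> [617, 518, 419, 320, 221]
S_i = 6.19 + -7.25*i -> [6.19, -1.06, -8.31, -15.56, -22.81]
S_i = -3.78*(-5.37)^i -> [-3.78, 20.3, -109.0, 585.35, -3143.32]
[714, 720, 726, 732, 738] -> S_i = 714 + 6*i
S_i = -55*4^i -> [-55, -220, -880, -3520, -14080]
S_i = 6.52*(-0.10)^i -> [6.52, -0.65, 0.07, -0.01, 0.0]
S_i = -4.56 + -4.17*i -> [-4.56, -8.73, -12.9, -17.07, -21.24]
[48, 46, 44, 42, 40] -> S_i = 48 + -2*i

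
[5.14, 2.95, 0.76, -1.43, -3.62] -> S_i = 5.14 + -2.19*i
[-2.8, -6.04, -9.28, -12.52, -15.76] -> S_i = -2.80 + -3.24*i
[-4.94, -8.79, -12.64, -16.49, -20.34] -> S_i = -4.94 + -3.85*i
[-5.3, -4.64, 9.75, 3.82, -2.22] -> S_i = Random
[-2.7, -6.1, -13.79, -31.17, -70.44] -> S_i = -2.70*2.26^i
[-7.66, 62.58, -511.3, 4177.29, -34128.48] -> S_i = -7.66*(-8.17)^i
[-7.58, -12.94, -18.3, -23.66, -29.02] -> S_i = -7.58 + -5.36*i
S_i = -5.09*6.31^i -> [-5.09, -32.12, -202.66, -1278.81, -8069.29]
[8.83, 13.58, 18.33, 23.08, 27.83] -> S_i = 8.83 + 4.75*i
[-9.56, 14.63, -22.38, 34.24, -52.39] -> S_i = -9.56*(-1.53)^i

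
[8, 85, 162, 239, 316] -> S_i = 8 + 77*i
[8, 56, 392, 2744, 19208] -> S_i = 8*7^i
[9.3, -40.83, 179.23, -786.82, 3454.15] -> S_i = 9.30*(-4.39)^i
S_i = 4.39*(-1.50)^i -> [4.39, -6.58, 9.88, -14.82, 22.22]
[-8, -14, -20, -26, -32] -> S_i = -8 + -6*i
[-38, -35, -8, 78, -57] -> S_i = Random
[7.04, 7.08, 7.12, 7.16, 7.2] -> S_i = 7.04 + 0.04*i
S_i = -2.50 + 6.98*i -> [-2.5, 4.48, 11.46, 18.44, 25.42]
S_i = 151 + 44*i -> [151, 195, 239, 283, 327]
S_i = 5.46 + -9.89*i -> [5.46, -4.43, -14.32, -24.21, -34.1]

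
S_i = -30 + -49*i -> [-30, -79, -128, -177, -226]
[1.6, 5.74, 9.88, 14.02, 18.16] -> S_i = 1.60 + 4.14*i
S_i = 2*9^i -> [2, 18, 162, 1458, 13122]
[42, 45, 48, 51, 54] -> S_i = 42 + 3*i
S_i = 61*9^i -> [61, 549, 4941, 44469, 400221]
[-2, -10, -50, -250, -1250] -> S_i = -2*5^i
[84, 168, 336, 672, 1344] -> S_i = 84*2^i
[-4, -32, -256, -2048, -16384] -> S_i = -4*8^i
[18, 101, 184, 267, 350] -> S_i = 18 + 83*i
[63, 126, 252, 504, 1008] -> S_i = 63*2^i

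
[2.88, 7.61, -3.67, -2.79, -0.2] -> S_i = Random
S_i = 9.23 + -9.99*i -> [9.23, -0.76, -10.75, -20.74, -30.73]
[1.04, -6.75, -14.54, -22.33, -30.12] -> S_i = 1.04 + -7.79*i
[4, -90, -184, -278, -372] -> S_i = 4 + -94*i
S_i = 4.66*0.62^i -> [4.66, 2.89, 1.79, 1.11, 0.69]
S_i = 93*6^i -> [93, 558, 3348, 20088, 120528]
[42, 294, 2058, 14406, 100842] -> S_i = 42*7^i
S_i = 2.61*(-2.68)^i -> [2.61, -6.99, 18.75, -50.24, 134.64]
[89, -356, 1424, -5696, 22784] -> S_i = 89*-4^i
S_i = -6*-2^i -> [-6, 12, -24, 48, -96]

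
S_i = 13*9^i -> [13, 117, 1053, 9477, 85293]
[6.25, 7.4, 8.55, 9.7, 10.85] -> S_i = 6.25 + 1.15*i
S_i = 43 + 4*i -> [43, 47, 51, 55, 59]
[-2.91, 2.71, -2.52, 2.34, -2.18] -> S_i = -2.91*(-0.93)^i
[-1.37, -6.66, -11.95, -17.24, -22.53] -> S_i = -1.37 + -5.29*i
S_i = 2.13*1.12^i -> [2.13, 2.39, 2.67, 2.99, 3.35]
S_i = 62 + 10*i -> [62, 72, 82, 92, 102]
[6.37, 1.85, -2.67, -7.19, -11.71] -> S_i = 6.37 + -4.52*i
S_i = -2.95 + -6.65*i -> [-2.95, -9.6, -16.25, -22.9, -29.55]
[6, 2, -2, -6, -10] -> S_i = 6 + -4*i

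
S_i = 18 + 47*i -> [18, 65, 112, 159, 206]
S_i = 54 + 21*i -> [54, 75, 96, 117, 138]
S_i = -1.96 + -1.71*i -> [-1.96, -3.67, -5.38, -7.09, -8.8]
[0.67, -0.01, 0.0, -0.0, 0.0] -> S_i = 0.67*(-0.01)^i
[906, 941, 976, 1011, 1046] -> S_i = 906 + 35*i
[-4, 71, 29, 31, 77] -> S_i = Random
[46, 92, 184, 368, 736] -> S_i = 46*2^i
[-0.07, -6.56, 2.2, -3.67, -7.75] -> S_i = Random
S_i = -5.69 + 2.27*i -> [-5.69, -3.42, -1.15, 1.12, 3.39]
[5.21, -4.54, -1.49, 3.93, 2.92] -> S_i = Random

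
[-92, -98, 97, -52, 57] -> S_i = Random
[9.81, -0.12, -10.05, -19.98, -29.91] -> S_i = 9.81 + -9.93*i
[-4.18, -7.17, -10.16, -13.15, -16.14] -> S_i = -4.18 + -2.99*i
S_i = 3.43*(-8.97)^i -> [3.43, -30.77, 275.98, -2475.55, 22205.67]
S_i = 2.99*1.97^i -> [2.99, 5.89, 11.6, 22.86, 45.03]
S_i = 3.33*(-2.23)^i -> [3.33, -7.43, 16.56, -36.93, 82.35]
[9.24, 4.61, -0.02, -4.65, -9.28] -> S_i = 9.24 + -4.63*i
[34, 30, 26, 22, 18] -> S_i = 34 + -4*i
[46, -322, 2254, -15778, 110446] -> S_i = 46*-7^i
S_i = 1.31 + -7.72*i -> [1.31, -6.41, -14.13, -21.85, -29.57]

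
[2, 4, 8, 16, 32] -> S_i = 2*2^i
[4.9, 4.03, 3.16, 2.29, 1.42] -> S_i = 4.90 + -0.87*i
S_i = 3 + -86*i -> [3, -83, -169, -255, -341]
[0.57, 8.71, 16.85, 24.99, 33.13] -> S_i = 0.57 + 8.14*i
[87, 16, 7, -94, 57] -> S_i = Random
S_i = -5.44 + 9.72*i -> [-5.44, 4.28, 14.0, 23.72, 33.44]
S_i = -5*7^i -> [-5, -35, -245, -1715, -12005]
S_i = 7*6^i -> [7, 42, 252, 1512, 9072]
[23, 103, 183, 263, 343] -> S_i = 23 + 80*i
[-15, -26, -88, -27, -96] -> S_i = Random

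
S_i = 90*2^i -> [90, 180, 360, 720, 1440]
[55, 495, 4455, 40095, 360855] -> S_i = 55*9^i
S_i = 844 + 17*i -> [844, 861, 878, 895, 912]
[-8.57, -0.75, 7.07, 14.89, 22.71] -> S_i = -8.57 + 7.82*i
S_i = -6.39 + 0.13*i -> [-6.39, -6.26, -6.13, -6.0, -5.87]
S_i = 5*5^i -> [5, 25, 125, 625, 3125]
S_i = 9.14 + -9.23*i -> [9.14, -0.09, -9.32, -18.55, -27.78]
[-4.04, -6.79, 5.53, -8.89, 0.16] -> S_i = Random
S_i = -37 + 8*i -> [-37, -29, -21, -13, -5]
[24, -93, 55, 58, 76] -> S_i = Random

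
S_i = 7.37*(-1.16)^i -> [7.37, -8.55, 9.92, -11.5, 13.34]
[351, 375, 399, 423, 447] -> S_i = 351 + 24*i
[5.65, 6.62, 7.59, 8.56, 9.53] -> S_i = 5.65 + 0.97*i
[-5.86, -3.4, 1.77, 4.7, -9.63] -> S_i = Random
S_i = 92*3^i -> [92, 276, 828, 2484, 7452]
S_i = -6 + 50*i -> [-6, 44, 94, 144, 194]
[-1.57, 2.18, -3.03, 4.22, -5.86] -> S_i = -1.57*(-1.39)^i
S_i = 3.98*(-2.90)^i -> [3.98, -11.54, 33.47, -97.07, 281.5]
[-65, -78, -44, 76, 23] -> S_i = Random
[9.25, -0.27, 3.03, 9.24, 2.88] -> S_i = Random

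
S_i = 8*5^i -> [8, 40, 200, 1000, 5000]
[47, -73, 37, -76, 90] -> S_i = Random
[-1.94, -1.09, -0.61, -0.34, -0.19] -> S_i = -1.94*0.56^i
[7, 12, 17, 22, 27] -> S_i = 7 + 5*i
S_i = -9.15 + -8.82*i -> [-9.15, -17.97, -26.79, -35.61, -44.43]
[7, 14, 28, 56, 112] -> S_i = 7*2^i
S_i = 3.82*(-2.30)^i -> [3.82, -8.79, 20.21, -46.48, 106.9]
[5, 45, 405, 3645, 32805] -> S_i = 5*9^i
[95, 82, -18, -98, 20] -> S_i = Random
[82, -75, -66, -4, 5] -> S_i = Random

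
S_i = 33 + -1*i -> [33, 32, 31, 30, 29]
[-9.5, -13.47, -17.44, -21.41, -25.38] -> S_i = -9.50 + -3.97*i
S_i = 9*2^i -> [9, 18, 36, 72, 144]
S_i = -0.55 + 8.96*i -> [-0.55, 8.41, 17.37, 26.33, 35.29]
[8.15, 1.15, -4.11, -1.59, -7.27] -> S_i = Random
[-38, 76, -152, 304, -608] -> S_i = -38*-2^i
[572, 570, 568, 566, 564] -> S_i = 572 + -2*i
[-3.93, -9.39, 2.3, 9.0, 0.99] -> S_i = Random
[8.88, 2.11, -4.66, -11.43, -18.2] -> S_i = 8.88 + -6.77*i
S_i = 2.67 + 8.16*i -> [2.67, 10.83, 18.99, 27.15, 35.31]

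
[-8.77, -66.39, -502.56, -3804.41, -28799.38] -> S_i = -8.77*7.57^i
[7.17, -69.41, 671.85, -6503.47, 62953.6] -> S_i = 7.17*(-9.68)^i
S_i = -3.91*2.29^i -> [-3.91, -8.95, -20.5, -46.96, -107.53]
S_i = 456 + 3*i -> [456, 459, 462, 465, 468]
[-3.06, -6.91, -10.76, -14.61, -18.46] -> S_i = -3.06 + -3.85*i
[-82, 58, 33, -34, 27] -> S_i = Random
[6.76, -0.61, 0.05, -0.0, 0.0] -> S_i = 6.76*(-0.09)^i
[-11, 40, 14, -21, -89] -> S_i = Random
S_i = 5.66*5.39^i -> [5.66, 30.51, 164.43, 886.3, 4777.18]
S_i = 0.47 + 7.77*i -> [0.47, 8.24, 16.01, 23.78, 31.55]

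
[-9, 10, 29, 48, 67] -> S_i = -9 + 19*i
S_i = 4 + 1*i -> [4, 5, 6, 7, 8]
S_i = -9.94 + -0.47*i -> [-9.94, -10.41, -10.88, -11.35, -11.82]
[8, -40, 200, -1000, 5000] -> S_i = 8*-5^i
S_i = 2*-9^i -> [2, -18, 162, -1458, 13122]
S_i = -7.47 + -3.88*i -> [-7.47, -11.35, -15.23, -19.11, -22.99]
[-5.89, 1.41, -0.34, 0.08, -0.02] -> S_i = -5.89*(-0.24)^i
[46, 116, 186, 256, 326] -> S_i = 46 + 70*i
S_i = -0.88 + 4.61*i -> [-0.88, 3.73, 8.34, 12.95, 17.56]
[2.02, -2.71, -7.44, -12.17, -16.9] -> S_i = 2.02 + -4.73*i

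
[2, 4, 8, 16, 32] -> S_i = 2*2^i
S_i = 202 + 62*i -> [202, 264, 326, 388, 450]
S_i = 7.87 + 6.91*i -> [7.87, 14.78, 21.69, 28.6, 35.51]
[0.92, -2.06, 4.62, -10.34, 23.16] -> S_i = 0.92*(-2.24)^i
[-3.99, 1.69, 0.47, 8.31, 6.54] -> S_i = Random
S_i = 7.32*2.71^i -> [7.32, 19.84, 53.76, 145.69, 394.81]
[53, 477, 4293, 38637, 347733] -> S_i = 53*9^i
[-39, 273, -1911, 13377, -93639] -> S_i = -39*-7^i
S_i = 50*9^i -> [50, 450, 4050, 36450, 328050]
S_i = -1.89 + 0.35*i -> [-1.89, -1.54, -1.19, -0.84, -0.49]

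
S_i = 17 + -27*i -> [17, -10, -37, -64, -91]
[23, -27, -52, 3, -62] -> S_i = Random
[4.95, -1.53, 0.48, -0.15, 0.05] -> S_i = 4.95*(-0.31)^i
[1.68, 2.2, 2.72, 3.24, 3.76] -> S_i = 1.68 + 0.52*i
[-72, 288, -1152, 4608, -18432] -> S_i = -72*-4^i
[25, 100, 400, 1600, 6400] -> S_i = 25*4^i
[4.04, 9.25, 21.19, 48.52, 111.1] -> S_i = 4.04*2.29^i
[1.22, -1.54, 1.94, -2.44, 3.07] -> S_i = 1.22*(-1.26)^i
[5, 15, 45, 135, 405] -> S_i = 5*3^i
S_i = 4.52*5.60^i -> [4.52, 25.31, 141.75, 793.78, 4445.19]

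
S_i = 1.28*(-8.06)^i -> [1.28, -10.32, 83.15, -670.22, 5401.94]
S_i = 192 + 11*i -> [192, 203, 214, 225, 236]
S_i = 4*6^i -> [4, 24, 144, 864, 5184]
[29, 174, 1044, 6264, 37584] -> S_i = 29*6^i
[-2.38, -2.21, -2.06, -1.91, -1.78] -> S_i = -2.38*0.93^i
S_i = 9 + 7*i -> [9, 16, 23, 30, 37]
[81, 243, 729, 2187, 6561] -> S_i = 81*3^i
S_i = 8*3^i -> [8, 24, 72, 216, 648]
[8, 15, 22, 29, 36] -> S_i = 8 + 7*i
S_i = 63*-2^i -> [63, -126, 252, -504, 1008]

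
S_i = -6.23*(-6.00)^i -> [-6.23, 37.38, -224.28, 1345.68, -8074.08]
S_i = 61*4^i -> [61, 244, 976, 3904, 15616]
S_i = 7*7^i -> [7, 49, 343, 2401, 16807]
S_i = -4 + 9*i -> [-4, 5, 14, 23, 32]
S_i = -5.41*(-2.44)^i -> [-5.41, 13.2, -32.21, 78.59, -191.76]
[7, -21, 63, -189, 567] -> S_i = 7*-3^i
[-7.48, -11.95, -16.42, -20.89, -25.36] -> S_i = -7.48 + -4.47*i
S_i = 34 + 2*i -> [34, 36, 38, 40, 42]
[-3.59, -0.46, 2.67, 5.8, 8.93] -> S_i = -3.59 + 3.13*i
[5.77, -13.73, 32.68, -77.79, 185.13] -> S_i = 5.77*(-2.38)^i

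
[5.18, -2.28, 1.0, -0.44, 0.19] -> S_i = 5.18*(-0.44)^i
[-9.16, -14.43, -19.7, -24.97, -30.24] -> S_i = -9.16 + -5.27*i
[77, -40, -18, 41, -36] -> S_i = Random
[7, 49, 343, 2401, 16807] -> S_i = 7*7^i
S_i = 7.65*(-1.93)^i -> [7.65, -14.76, 28.5, -55.0, 106.14]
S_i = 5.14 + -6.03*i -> [5.14, -0.89, -6.92, -12.95, -18.98]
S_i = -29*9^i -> [-29, -261, -2349, -21141, -190269]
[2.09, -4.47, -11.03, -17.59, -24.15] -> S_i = 2.09 + -6.56*i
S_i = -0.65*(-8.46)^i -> [-0.65, 5.5, -46.52, 393.57, -3329.62]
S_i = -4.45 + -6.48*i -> [-4.45, -10.93, -17.41, -23.89, -30.37]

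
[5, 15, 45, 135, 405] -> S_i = 5*3^i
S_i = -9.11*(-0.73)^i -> [-9.11, 6.65, -4.85, 3.54, -2.59]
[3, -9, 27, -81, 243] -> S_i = 3*-3^i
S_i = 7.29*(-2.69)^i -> [7.29, -19.61, 52.75, -141.9, 381.71]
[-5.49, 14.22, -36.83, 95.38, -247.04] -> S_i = -5.49*(-2.59)^i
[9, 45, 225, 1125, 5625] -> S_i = 9*5^i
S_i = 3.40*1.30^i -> [3.4, 4.42, 5.75, 7.47, 9.71]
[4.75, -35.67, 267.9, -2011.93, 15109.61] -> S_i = 4.75*(-7.51)^i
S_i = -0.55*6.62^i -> [-0.55, -3.64, -24.1, -159.56, -1056.32]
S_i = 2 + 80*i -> [2, 82, 162, 242, 322]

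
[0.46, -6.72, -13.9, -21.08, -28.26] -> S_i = 0.46 + -7.18*i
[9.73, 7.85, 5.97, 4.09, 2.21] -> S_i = 9.73 + -1.88*i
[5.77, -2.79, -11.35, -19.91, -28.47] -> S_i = 5.77 + -8.56*i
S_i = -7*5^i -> [-7, -35, -175, -875, -4375]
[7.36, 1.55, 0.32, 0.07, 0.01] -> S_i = 7.36*0.21^i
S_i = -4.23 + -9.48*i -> [-4.23, -13.71, -23.19, -32.67, -42.15]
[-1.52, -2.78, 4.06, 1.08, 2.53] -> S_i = Random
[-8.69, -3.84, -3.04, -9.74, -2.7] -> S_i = Random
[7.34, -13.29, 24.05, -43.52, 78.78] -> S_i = 7.34*(-1.81)^i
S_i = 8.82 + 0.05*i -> [8.82, 8.87, 8.92, 8.97, 9.02]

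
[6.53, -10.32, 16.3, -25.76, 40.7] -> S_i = 6.53*(-1.58)^i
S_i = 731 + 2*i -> [731, 733, 735, 737, 739]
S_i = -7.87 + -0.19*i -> [-7.87, -8.06, -8.25, -8.44, -8.63]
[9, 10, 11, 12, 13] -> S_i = 9 + 1*i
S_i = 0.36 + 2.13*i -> [0.36, 2.49, 4.62, 6.75, 8.88]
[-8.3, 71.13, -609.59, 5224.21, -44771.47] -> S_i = -8.30*(-8.57)^i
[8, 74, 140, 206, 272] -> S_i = 8 + 66*i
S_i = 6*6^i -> [6, 36, 216, 1296, 7776]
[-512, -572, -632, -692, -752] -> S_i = -512 + -60*i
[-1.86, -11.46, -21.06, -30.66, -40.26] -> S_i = -1.86 + -9.60*i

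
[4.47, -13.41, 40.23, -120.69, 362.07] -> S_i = 4.47*(-3.00)^i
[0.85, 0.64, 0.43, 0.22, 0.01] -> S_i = 0.85 + -0.21*i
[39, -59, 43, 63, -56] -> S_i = Random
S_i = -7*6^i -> [-7, -42, -252, -1512, -9072]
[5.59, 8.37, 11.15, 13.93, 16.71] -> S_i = 5.59 + 2.78*i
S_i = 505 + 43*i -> [505, 548, 591, 634, 677]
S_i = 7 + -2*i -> [7, 5, 3, 1, -1]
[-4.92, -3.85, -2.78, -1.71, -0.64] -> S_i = -4.92 + 1.07*i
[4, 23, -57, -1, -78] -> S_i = Random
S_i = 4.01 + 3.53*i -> [4.01, 7.54, 11.07, 14.6, 18.13]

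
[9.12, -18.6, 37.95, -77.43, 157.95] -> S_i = 9.12*(-2.04)^i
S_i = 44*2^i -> [44, 88, 176, 352, 704]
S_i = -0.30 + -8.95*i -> [-0.3, -9.25, -18.2, -27.15, -36.1]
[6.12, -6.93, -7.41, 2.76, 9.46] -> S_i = Random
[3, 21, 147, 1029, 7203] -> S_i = 3*7^i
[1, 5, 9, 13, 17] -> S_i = 1 + 4*i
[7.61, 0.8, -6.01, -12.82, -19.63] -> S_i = 7.61 + -6.81*i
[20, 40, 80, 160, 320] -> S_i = 20*2^i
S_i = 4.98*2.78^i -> [4.98, 13.84, 38.49, 107.0, 297.45]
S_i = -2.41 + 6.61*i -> [-2.41, 4.2, 10.81, 17.42, 24.03]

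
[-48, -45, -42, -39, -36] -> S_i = -48 + 3*i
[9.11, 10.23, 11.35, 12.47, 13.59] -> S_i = 9.11 + 1.12*i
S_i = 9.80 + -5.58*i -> [9.8, 4.22, -1.36, -6.94, -12.52]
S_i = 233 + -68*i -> [233, 165, 97, 29, -39]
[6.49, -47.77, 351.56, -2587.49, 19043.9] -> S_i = 6.49*(-7.36)^i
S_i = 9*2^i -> [9, 18, 36, 72, 144]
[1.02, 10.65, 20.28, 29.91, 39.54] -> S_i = 1.02 + 9.63*i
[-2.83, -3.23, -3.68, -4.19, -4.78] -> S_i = -2.83*1.14^i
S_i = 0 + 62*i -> [0, 62, 124, 186, 248]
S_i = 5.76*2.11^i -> [5.76, 12.15, 25.64, 54.11, 114.17]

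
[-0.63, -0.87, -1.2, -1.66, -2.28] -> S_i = -0.63*1.38^i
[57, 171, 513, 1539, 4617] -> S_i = 57*3^i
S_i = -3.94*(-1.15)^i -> [-3.94, 4.53, -5.21, 5.99, -6.89]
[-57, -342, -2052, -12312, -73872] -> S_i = -57*6^i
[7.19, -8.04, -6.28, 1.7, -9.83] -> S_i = Random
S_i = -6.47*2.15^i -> [-6.47, -13.91, -29.91, -64.3, -138.25]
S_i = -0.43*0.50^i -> [-0.43, -0.22, -0.11, -0.05, -0.03]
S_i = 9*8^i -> [9, 72, 576, 4608, 36864]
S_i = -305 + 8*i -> [-305, -297, -289, -281, -273]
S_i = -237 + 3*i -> [-237, -234, -231, -228, -225]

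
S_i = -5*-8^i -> [-5, 40, -320, 2560, -20480]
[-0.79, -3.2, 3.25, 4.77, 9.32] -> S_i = Random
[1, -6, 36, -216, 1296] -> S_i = 1*-6^i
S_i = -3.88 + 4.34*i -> [-3.88, 0.46, 4.8, 9.14, 13.48]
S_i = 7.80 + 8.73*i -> [7.8, 16.53, 25.26, 33.99, 42.72]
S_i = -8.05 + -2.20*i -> [-8.05, -10.25, -12.45, -14.65, -16.85]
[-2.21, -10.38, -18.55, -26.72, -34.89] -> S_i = -2.21 + -8.17*i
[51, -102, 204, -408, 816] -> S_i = 51*-2^i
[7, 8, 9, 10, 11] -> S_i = 7 + 1*i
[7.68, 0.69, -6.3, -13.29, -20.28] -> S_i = 7.68 + -6.99*i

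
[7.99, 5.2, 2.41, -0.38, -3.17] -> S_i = 7.99 + -2.79*i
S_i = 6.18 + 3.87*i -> [6.18, 10.05, 13.92, 17.79, 21.66]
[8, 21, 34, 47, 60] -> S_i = 8 + 13*i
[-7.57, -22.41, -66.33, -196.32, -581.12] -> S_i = -7.57*2.96^i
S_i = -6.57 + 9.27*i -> [-6.57, 2.7, 11.97, 21.24, 30.51]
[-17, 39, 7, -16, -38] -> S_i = Random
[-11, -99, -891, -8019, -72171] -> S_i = -11*9^i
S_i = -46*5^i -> [-46, -230, -1150, -5750, -28750]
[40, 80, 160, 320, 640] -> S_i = 40*2^i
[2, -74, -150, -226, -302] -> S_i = 2 + -76*i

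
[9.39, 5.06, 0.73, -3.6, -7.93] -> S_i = 9.39 + -4.33*i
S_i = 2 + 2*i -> [2, 4, 6, 8, 10]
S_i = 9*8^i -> [9, 72, 576, 4608, 36864]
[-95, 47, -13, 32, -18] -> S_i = Random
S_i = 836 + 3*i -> [836, 839, 842, 845, 848]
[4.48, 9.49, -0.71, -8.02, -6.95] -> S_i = Random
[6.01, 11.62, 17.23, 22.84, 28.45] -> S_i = 6.01 + 5.61*i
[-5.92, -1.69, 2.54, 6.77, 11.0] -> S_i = -5.92 + 4.23*i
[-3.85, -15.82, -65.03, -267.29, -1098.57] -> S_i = -3.85*4.11^i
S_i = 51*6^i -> [51, 306, 1836, 11016, 66096]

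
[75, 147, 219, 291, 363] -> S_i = 75 + 72*i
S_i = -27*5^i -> [-27, -135, -675, -3375, -16875]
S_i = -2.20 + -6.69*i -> [-2.2, -8.89, -15.58, -22.27, -28.96]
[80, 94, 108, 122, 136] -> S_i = 80 + 14*i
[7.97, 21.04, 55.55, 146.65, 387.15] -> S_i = 7.97*2.64^i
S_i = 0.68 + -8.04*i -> [0.68, -7.36, -15.4, -23.44, -31.48]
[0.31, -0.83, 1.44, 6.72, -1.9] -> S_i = Random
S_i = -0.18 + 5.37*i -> [-0.18, 5.19, 10.56, 15.93, 21.3]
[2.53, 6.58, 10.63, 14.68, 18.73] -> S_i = 2.53 + 4.05*i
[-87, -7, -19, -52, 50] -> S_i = Random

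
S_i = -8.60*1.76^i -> [-8.6, -15.14, -26.64, -46.89, -82.52]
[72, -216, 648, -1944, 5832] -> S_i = 72*-3^i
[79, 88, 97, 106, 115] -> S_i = 79 + 9*i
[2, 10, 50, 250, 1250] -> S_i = 2*5^i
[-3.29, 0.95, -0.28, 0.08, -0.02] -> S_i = -3.29*(-0.29)^i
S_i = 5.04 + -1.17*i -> [5.04, 3.87, 2.7, 1.53, 0.36]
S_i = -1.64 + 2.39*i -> [-1.64, 0.75, 3.14, 5.53, 7.92]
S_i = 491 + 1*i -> [491, 492, 493, 494, 495]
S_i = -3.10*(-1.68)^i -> [-3.1, 5.21, -8.75, 14.7, -24.69]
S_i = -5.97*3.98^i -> [-5.97, -23.76, -94.57, -376.38, -1497.98]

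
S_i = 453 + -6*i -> [453, 447, 441, 435, 429]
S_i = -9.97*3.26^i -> [-9.97, -32.5, -105.96, -345.42, -1126.07]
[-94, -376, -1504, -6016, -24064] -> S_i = -94*4^i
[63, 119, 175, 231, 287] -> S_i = 63 + 56*i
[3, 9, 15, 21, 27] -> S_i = 3 + 6*i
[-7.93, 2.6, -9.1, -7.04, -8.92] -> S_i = Random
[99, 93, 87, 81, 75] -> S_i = 99 + -6*i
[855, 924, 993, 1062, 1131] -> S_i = 855 + 69*i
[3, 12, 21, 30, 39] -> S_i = 3 + 9*i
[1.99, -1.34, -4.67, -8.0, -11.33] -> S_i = 1.99 + -3.33*i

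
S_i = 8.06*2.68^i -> [8.06, 21.6, 57.89, 155.15, 415.79]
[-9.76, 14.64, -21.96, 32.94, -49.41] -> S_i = -9.76*(-1.50)^i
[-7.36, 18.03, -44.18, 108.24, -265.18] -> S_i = -7.36*(-2.45)^i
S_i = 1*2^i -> [1, 2, 4, 8, 16]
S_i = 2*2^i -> [2, 4, 8, 16, 32]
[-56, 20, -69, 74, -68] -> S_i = Random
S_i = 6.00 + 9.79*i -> [6.0, 15.79, 25.58, 35.37, 45.16]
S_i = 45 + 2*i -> [45, 47, 49, 51, 53]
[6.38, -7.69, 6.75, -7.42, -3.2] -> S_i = Random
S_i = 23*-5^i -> [23, -115, 575, -2875, 14375]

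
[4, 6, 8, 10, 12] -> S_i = 4 + 2*i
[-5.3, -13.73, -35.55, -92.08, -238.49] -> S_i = -5.30*2.59^i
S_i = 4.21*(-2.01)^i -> [4.21, -8.46, 17.01, -34.19, 68.72]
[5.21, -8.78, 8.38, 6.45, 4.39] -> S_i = Random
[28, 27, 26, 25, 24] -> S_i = 28 + -1*i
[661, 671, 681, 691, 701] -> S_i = 661 + 10*i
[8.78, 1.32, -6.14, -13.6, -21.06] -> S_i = 8.78 + -7.46*i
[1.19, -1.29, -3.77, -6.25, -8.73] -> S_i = 1.19 + -2.48*i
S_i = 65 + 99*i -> [65, 164, 263, 362, 461]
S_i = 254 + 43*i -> [254, 297, 340, 383, 426]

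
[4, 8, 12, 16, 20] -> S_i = 4 + 4*i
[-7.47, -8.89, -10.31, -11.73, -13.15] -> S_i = -7.47 + -1.42*i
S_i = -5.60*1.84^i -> [-5.6, -10.3, -18.96, -34.89, -64.19]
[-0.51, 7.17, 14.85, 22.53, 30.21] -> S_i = -0.51 + 7.68*i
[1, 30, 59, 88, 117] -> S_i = 1 + 29*i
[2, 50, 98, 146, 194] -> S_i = 2 + 48*i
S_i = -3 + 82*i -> [-3, 79, 161, 243, 325]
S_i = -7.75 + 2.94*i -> [-7.75, -4.81, -1.87, 1.07, 4.01]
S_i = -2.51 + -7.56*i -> [-2.51, -10.07, -17.63, -25.19, -32.75]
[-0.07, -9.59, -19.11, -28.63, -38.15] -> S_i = -0.07 + -9.52*i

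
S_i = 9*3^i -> [9, 27, 81, 243, 729]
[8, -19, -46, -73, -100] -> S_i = 8 + -27*i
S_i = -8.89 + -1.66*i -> [-8.89, -10.55, -12.21, -13.87, -15.53]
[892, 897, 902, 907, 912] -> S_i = 892 + 5*i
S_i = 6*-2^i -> [6, -12, 24, -48, 96]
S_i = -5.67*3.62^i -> [-5.67, -20.53, -74.3, -268.97, -973.68]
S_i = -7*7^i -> [-7, -49, -343, -2401, -16807]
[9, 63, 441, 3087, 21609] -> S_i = 9*7^i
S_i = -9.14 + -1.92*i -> [-9.14, -11.06, -12.98, -14.9, -16.82]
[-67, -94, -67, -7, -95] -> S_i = Random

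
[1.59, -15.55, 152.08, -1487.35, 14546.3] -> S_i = 1.59*(-9.78)^i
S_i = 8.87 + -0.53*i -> [8.87, 8.34, 7.81, 7.28, 6.75]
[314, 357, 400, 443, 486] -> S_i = 314 + 43*i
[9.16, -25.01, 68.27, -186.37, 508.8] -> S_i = 9.16*(-2.73)^i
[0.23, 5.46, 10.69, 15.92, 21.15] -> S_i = 0.23 + 5.23*i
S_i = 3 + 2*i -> [3, 5, 7, 9, 11]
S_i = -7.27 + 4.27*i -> [-7.27, -3.0, 1.27, 5.54, 9.81]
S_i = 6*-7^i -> [6, -42, 294, -2058, 14406]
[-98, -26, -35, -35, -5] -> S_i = Random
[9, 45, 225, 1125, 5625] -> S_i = 9*5^i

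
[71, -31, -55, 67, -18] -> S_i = Random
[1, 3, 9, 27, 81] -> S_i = 1*3^i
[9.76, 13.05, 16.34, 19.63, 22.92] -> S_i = 9.76 + 3.29*i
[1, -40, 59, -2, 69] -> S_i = Random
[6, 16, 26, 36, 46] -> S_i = 6 + 10*i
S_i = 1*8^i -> [1, 8, 64, 512, 4096]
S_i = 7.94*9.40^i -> [7.94, 74.64, 701.58, 6594.84, 61991.47]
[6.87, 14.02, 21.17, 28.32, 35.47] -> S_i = 6.87 + 7.15*i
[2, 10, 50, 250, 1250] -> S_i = 2*5^i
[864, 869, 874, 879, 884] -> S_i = 864 + 5*i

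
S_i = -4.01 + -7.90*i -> [-4.01, -11.91, -19.81, -27.71, -35.61]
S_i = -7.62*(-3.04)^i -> [-7.62, 23.16, -70.42, 214.08, -650.8]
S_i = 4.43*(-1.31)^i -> [4.43, -5.8, 7.6, -9.96, 13.05]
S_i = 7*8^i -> [7, 56, 448, 3584, 28672]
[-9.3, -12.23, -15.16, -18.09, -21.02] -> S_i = -9.30 + -2.93*i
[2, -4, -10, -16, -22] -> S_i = 2 + -6*i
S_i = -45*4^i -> [-45, -180, -720, -2880, -11520]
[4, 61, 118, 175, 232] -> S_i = 4 + 57*i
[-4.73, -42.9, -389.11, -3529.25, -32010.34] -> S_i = -4.73*9.07^i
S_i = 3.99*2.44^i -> [3.99, 9.74, 23.75, 57.96, 141.43]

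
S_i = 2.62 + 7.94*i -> [2.62, 10.56, 18.5, 26.44, 34.38]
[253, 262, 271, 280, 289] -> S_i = 253 + 9*i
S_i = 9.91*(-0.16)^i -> [9.91, -1.59, 0.25, -0.04, 0.01]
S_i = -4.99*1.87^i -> [-4.99, -9.33, -17.45, -32.63, -61.02]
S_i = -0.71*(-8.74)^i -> [-0.71, 6.21, -54.24, 474.02, -4142.9]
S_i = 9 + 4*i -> [9, 13, 17, 21, 25]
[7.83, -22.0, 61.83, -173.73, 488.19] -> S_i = 7.83*(-2.81)^i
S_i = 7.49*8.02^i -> [7.49, 60.07, 481.76, 3863.71, 30986.98]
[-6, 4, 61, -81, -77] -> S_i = Random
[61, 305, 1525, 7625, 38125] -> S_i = 61*5^i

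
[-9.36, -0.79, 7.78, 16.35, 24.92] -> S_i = -9.36 + 8.57*i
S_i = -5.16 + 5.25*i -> [-5.16, 0.09, 5.34, 10.59, 15.84]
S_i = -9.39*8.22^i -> [-9.39, -77.19, -634.47, -5215.32, -42869.94]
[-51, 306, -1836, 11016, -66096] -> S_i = -51*-6^i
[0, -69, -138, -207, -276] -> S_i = 0 + -69*i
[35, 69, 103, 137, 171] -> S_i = 35 + 34*i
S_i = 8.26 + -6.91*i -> [8.26, 1.35, -5.56, -12.47, -19.38]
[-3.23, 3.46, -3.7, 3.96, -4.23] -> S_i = -3.23*(-1.07)^i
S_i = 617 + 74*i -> [617, 691, 765, 839, 913]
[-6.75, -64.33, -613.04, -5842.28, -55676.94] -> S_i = -6.75*9.53^i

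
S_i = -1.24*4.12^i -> [-1.24, -5.11, -21.05, -86.72, -357.28]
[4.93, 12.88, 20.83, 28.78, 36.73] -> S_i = 4.93 + 7.95*i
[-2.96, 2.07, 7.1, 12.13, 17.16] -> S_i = -2.96 + 5.03*i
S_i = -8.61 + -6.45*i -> [-8.61, -15.06, -21.51, -27.96, -34.41]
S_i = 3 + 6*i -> [3, 9, 15, 21, 27]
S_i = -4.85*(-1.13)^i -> [-4.85, 5.48, -6.19, 7.0, -7.91]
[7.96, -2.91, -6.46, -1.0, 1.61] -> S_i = Random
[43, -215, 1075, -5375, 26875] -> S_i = 43*-5^i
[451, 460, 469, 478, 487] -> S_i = 451 + 9*i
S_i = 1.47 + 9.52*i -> [1.47, 10.99, 20.51, 30.03, 39.55]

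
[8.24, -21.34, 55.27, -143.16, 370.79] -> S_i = 8.24*(-2.59)^i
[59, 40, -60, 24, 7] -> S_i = Random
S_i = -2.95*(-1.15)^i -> [-2.95, 3.39, -3.9, 4.49, -5.16]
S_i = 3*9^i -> [3, 27, 243, 2187, 19683]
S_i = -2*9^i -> [-2, -18, -162, -1458, -13122]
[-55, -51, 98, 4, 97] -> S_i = Random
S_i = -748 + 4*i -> [-748, -744, -740, -736, -732]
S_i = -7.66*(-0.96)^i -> [-7.66, 7.35, -7.06, 6.78, -6.51]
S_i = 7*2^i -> [7, 14, 28, 56, 112]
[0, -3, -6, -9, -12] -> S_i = 0 + -3*i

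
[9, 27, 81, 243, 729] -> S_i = 9*3^i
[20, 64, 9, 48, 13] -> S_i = Random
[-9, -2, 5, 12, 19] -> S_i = -9 + 7*i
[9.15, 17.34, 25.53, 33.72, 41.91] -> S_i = 9.15 + 8.19*i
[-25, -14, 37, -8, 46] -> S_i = Random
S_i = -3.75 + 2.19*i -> [-3.75, -1.56, 0.63, 2.82, 5.01]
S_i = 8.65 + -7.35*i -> [8.65, 1.3, -6.05, -13.4, -20.75]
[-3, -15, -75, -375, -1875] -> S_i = -3*5^i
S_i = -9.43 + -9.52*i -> [-9.43, -18.95, -28.47, -37.99, -47.51]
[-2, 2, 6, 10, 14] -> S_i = -2 + 4*i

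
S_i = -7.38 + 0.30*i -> [-7.38, -7.08, -6.78, -6.48, -6.18]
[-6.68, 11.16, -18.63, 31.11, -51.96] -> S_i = -6.68*(-1.67)^i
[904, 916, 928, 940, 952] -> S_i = 904 + 12*i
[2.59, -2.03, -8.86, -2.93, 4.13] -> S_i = Random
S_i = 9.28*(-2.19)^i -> [9.28, -20.32, 44.51, -97.47, 213.46]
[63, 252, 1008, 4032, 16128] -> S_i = 63*4^i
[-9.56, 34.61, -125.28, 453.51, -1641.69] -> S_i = -9.56*(-3.62)^i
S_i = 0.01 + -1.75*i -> [0.01, -1.74, -3.49, -5.24, -6.99]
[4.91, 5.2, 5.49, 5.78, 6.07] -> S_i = 4.91 + 0.29*i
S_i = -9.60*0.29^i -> [-9.6, -2.78, -0.81, -0.23, -0.07]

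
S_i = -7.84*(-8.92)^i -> [-7.84, 69.93, -623.8, 5564.3, -49633.57]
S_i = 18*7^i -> [18, 126, 882, 6174, 43218]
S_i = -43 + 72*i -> [-43, 29, 101, 173, 245]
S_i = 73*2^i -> [73, 146, 292, 584, 1168]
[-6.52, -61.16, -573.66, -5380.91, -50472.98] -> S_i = -6.52*9.38^i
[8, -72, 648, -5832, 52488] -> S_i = 8*-9^i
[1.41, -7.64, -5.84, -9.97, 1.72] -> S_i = Random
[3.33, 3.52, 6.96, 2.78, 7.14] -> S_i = Random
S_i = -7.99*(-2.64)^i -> [-7.99, 21.09, -55.69, 147.01, -388.12]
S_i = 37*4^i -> [37, 148, 592, 2368, 9472]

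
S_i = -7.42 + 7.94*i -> [-7.42, 0.52, 8.46, 16.4, 24.34]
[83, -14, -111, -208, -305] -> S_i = 83 + -97*i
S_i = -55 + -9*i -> [-55, -64, -73, -82, -91]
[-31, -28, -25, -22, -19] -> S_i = -31 + 3*i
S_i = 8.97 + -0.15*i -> [8.97, 8.82, 8.67, 8.52, 8.37]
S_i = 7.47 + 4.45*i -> [7.47, 11.92, 16.37, 20.82, 25.27]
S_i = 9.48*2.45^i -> [9.48, 23.23, 56.9, 139.41, 341.56]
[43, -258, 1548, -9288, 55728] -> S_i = 43*-6^i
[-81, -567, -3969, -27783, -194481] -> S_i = -81*7^i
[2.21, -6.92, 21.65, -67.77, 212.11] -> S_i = 2.21*(-3.13)^i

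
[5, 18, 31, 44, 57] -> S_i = 5 + 13*i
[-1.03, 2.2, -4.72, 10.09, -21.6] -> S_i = -1.03*(-2.14)^i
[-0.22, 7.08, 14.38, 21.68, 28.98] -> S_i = -0.22 + 7.30*i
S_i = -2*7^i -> [-2, -14, -98, -686, -4802]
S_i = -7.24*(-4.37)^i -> [-7.24, 31.64, -138.26, 604.2, -2640.37]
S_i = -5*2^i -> [-5, -10, -20, -40, -80]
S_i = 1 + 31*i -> [1, 32, 63, 94, 125]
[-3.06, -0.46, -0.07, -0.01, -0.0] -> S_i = -3.06*0.15^i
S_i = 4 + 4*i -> [4, 8, 12, 16, 20]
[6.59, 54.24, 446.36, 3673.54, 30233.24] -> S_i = 6.59*8.23^i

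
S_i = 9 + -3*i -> [9, 6, 3, 0, -3]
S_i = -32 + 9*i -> [-32, -23, -14, -5, 4]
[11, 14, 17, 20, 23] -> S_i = 11 + 3*i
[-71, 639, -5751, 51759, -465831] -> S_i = -71*-9^i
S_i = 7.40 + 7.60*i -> [7.4, 15.0, 22.6, 30.2, 37.8]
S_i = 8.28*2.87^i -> [8.28, 23.76, 68.2, 195.74, 561.77]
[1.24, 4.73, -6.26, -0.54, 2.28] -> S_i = Random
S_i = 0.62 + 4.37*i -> [0.62, 4.99, 9.36, 13.73, 18.1]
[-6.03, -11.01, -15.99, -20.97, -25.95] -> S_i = -6.03 + -4.98*i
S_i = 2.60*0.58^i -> [2.6, 1.51, 0.87, 0.51, 0.29]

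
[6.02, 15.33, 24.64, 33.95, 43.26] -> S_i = 6.02 + 9.31*i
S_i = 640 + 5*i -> [640, 645, 650, 655, 660]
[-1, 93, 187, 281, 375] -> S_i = -1 + 94*i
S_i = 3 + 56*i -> [3, 59, 115, 171, 227]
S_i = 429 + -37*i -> [429, 392, 355, 318, 281]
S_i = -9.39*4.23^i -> [-9.39, -39.72, -168.01, -710.7, -3006.26]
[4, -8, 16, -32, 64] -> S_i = 4*-2^i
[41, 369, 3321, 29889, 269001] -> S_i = 41*9^i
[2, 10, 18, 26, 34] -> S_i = 2 + 8*i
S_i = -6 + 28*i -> [-6, 22, 50, 78, 106]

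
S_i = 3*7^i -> [3, 21, 147, 1029, 7203]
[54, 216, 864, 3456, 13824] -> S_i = 54*4^i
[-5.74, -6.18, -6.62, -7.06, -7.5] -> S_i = -5.74 + -0.44*i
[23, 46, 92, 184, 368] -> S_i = 23*2^i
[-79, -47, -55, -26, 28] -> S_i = Random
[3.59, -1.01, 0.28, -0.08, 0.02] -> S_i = 3.59*(-0.28)^i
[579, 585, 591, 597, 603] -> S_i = 579 + 6*i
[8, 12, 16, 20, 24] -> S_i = 8 + 4*i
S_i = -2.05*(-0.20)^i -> [-2.05, 0.41, -0.08, 0.02, -0.0]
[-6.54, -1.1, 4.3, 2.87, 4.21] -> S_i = Random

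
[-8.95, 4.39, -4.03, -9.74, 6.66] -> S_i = Random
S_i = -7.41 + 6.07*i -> [-7.41, -1.34, 4.73, 10.8, 16.87]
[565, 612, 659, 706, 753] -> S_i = 565 + 47*i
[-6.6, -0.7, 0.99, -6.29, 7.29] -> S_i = Random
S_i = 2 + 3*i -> [2, 5, 8, 11, 14]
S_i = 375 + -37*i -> [375, 338, 301, 264, 227]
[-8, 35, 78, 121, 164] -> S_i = -8 + 43*i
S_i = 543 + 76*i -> [543, 619, 695, 771, 847]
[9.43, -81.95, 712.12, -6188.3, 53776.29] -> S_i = 9.43*(-8.69)^i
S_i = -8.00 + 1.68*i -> [-8.0, -6.32, -4.64, -2.96, -1.28]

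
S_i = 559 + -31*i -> [559, 528, 497, 466, 435]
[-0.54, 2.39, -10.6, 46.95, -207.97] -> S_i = -0.54*(-4.43)^i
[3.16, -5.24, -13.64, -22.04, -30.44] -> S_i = 3.16 + -8.40*i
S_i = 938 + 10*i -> [938, 948, 958, 968, 978]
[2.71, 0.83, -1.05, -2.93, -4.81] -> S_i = 2.71 + -1.88*i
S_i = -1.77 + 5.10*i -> [-1.77, 3.33, 8.43, 13.53, 18.63]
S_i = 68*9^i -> [68, 612, 5508, 49572, 446148]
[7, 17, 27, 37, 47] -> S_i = 7 + 10*i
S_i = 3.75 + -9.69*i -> [3.75, -5.94, -15.63, -25.32, -35.01]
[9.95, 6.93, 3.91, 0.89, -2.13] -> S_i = 9.95 + -3.02*i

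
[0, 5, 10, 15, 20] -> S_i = 0 + 5*i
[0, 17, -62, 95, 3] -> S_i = Random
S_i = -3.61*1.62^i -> [-3.61, -5.85, -9.47, -15.35, -24.86]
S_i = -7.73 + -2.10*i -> [-7.73, -9.83, -11.93, -14.03, -16.13]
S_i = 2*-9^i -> [2, -18, 162, -1458, 13122]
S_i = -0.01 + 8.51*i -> [-0.01, 8.5, 17.01, 25.52, 34.03]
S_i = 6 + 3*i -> [6, 9, 12, 15, 18]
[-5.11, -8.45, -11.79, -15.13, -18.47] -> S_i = -5.11 + -3.34*i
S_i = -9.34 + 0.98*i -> [-9.34, -8.36, -7.38, -6.4, -5.42]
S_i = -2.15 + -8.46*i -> [-2.15, -10.61, -19.07, -27.53, -35.99]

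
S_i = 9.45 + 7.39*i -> [9.45, 16.84, 24.23, 31.62, 39.01]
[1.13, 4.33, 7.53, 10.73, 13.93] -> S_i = 1.13 + 3.20*i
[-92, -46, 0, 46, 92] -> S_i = -92 + 46*i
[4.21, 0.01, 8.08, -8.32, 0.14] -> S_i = Random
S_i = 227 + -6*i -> [227, 221, 215, 209, 203]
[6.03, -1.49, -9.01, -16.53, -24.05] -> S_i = 6.03 + -7.52*i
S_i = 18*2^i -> [18, 36, 72, 144, 288]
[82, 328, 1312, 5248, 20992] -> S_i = 82*4^i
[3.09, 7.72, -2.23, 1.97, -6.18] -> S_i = Random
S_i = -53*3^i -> [-53, -159, -477, -1431, -4293]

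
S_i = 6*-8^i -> [6, -48, 384, -3072, 24576]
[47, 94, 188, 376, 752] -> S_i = 47*2^i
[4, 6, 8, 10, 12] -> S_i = 4 + 2*i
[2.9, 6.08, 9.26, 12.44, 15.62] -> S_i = 2.90 + 3.18*i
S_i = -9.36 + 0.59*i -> [-9.36, -8.77, -8.18, -7.59, -7.0]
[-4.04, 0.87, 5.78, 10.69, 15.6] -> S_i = -4.04 + 4.91*i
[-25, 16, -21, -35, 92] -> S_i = Random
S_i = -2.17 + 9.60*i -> [-2.17, 7.43, 17.03, 26.63, 36.23]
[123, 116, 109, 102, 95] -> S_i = 123 + -7*i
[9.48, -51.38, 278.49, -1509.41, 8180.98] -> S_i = 9.48*(-5.42)^i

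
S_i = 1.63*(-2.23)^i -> [1.63, -3.63, 8.11, -18.08, 40.31]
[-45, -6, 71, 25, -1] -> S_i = Random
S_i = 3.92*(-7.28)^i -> [3.92, -28.54, 207.75, -1512.45, 11010.62]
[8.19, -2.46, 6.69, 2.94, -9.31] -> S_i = Random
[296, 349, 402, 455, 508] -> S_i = 296 + 53*i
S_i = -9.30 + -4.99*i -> [-9.3, -14.29, -19.28, -24.27, -29.26]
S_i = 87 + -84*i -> [87, 3, -81, -165, -249]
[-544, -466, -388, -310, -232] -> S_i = -544 + 78*i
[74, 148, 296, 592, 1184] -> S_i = 74*2^i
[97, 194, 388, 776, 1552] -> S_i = 97*2^i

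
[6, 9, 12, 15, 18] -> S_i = 6 + 3*i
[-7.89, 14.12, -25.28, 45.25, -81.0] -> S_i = -7.89*(-1.79)^i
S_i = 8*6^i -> [8, 48, 288, 1728, 10368]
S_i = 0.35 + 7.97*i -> [0.35, 8.32, 16.29, 24.26, 32.23]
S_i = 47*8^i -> [47, 376, 3008, 24064, 192512]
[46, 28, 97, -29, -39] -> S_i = Random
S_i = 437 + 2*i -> [437, 439, 441, 443, 445]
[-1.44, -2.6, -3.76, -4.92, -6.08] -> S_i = -1.44 + -1.16*i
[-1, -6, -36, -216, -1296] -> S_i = -1*6^i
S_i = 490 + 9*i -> [490, 499, 508, 517, 526]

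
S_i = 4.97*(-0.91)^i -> [4.97, -4.52, 4.12, -3.75, 3.41]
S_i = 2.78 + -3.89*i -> [2.78, -1.11, -5.0, -8.89, -12.78]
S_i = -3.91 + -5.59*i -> [-3.91, -9.5, -15.09, -20.68, -26.27]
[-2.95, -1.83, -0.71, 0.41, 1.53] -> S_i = -2.95 + 1.12*i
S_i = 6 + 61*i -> [6, 67, 128, 189, 250]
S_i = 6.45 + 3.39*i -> [6.45, 9.84, 13.23, 16.62, 20.01]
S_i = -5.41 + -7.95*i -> [-5.41, -13.36, -21.31, -29.26, -37.21]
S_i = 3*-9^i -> [3, -27, 243, -2187, 19683]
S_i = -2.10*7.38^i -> [-2.1, -15.5, -114.38, -844.09, -6229.38]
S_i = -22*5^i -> [-22, -110, -550, -2750, -13750]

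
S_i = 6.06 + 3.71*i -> [6.06, 9.77, 13.48, 17.19, 20.9]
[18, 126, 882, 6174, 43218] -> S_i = 18*7^i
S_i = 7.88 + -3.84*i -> [7.88, 4.04, 0.2, -3.64, -7.48]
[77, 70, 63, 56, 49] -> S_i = 77 + -7*i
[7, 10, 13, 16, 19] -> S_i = 7 + 3*i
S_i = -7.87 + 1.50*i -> [-7.87, -6.37, -4.87, -3.37, -1.87]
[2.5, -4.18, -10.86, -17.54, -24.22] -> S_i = 2.50 + -6.68*i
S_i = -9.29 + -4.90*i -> [-9.29, -14.19, -19.09, -23.99, -28.89]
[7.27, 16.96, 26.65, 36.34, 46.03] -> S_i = 7.27 + 9.69*i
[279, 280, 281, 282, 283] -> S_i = 279 + 1*i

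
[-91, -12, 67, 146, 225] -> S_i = -91 + 79*i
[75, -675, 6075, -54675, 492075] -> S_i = 75*-9^i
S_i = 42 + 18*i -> [42, 60, 78, 96, 114]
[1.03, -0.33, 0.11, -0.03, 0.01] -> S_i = 1.03*(-0.32)^i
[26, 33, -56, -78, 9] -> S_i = Random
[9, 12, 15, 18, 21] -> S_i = 9 + 3*i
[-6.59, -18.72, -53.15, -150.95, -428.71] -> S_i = -6.59*2.84^i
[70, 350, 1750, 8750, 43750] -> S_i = 70*5^i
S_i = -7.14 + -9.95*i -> [-7.14, -17.09, -27.04, -36.99, -46.94]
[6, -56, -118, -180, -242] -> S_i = 6 + -62*i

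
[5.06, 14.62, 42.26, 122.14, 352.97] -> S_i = 5.06*2.89^i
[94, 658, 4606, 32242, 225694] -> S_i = 94*7^i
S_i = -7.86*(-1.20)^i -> [-7.86, 9.43, -11.32, 13.58, -16.3]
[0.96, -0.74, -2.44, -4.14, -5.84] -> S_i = 0.96 + -1.70*i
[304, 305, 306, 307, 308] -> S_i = 304 + 1*i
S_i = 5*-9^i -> [5, -45, 405, -3645, 32805]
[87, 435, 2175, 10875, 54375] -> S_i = 87*5^i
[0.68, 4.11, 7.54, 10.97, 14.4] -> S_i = 0.68 + 3.43*i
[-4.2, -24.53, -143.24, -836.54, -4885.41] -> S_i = -4.20*5.84^i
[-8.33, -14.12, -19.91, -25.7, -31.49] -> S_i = -8.33 + -5.79*i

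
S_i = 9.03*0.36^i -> [9.03, 3.25, 1.17, 0.42, 0.15]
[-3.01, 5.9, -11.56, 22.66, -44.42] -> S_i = -3.01*(-1.96)^i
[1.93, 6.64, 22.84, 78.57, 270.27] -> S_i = 1.93*3.44^i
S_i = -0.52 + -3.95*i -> [-0.52, -4.47, -8.42, -12.37, -16.32]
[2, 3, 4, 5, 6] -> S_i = 2 + 1*i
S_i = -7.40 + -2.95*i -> [-7.4, -10.35, -13.3, -16.25, -19.2]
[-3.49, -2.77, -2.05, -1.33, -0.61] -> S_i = -3.49 + 0.72*i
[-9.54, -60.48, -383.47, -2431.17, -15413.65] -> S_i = -9.54*6.34^i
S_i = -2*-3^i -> [-2, 6, -18, 54, -162]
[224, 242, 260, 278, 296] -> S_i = 224 + 18*i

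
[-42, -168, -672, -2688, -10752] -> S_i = -42*4^i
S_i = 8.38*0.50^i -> [8.38, 4.19, 2.1, 1.05, 0.52]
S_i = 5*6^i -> [5, 30, 180, 1080, 6480]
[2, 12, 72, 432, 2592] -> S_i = 2*6^i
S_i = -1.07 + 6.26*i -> [-1.07, 5.19, 11.45, 17.71, 23.97]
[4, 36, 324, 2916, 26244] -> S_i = 4*9^i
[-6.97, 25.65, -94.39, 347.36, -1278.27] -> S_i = -6.97*(-3.68)^i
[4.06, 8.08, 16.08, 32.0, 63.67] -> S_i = 4.06*1.99^i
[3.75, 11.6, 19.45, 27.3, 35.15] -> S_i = 3.75 + 7.85*i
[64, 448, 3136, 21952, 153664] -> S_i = 64*7^i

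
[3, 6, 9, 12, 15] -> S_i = 3 + 3*i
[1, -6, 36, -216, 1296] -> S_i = 1*-6^i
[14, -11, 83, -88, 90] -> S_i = Random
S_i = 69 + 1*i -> [69, 70, 71, 72, 73]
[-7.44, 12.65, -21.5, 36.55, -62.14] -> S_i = -7.44*(-1.70)^i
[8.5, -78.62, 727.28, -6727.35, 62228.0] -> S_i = 8.50*(-9.25)^i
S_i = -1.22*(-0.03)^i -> [-1.22, 0.04, -0.0, 0.0, -0.0]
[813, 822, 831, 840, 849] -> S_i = 813 + 9*i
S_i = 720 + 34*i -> [720, 754, 788, 822, 856]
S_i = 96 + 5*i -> [96, 101, 106, 111, 116]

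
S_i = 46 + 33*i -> [46, 79, 112, 145, 178]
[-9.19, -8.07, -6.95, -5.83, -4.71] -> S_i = -9.19 + 1.12*i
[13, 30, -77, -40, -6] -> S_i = Random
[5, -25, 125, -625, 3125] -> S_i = 5*-5^i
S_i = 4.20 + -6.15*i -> [4.2, -1.95, -8.1, -14.25, -20.4]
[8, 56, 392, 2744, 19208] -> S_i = 8*7^i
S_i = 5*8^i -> [5, 40, 320, 2560, 20480]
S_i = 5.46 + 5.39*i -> [5.46, 10.85, 16.24, 21.63, 27.02]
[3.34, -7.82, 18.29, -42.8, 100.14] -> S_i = 3.34*(-2.34)^i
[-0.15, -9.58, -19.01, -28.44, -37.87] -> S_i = -0.15 + -9.43*i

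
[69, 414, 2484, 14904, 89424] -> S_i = 69*6^i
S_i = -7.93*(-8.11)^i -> [-7.93, 64.31, -521.57, 4229.96, -34304.94]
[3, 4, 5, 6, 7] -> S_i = 3 + 1*i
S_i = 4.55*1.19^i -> [4.55, 5.41, 6.44, 7.67, 9.12]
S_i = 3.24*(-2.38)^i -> [3.24, -7.71, 18.35, -43.68, 103.96]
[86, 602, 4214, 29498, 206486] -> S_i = 86*7^i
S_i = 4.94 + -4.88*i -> [4.94, 0.06, -4.82, -9.7, -14.58]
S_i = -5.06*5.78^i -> [-5.06, -29.25, -169.05, -977.09, -5647.57]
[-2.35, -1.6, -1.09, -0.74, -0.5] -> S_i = -2.35*0.68^i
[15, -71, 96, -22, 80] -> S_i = Random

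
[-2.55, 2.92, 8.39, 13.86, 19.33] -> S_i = -2.55 + 5.47*i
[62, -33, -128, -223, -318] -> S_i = 62 + -95*i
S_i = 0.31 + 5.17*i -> [0.31, 5.48, 10.65, 15.82, 20.99]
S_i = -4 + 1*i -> [-4, -3, -2, -1, 0]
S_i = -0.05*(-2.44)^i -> [-0.05, 0.12, -0.3, 0.73, -1.77]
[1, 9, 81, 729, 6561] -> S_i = 1*9^i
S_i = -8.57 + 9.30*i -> [-8.57, 0.73, 10.03, 19.33, 28.63]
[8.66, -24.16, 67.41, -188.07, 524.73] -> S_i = 8.66*(-2.79)^i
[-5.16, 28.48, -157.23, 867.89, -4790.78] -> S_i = -5.16*(-5.52)^i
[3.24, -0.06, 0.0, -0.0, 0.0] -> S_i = 3.24*(-0.02)^i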